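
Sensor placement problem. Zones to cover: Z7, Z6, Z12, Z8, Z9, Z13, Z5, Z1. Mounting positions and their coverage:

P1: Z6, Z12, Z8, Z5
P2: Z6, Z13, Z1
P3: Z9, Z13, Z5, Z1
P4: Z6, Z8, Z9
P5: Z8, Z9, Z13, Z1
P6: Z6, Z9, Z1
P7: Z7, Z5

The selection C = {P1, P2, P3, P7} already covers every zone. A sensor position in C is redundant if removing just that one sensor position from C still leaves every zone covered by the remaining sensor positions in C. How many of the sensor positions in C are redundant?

1

Drop P1: Z12, Z8 uncovered — not redundant.
Drop P2: the rest still cover every zone — redundant.
Drop P3: Z9 uncovered — not redundant.
Drop P7: Z7 uncovered — not redundant.
1 redundant: P2.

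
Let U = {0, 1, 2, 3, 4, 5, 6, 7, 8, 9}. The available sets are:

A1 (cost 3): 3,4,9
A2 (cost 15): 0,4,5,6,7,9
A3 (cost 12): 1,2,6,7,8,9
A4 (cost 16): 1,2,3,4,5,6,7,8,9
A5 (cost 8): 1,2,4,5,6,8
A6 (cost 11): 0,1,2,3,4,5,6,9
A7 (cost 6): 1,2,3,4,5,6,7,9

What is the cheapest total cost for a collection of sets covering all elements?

A3, A6 cover every element at cost 12 + 11 = 23.
Any cover uses at least 2 sets; among all covering selections none totals below 23.

23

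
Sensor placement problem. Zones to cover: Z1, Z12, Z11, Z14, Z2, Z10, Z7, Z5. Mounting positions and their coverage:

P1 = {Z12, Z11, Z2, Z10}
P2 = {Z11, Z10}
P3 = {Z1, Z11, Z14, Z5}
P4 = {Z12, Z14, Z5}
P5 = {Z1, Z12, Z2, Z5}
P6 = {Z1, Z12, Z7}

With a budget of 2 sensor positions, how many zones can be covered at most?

Choosing P1, P3 covers {Z1, Z12, Z11, Z14, Z2, Z10, Z5} — 7 zones.
No choice of 2 sensor positions does better; here Z7 is left uncovered.

7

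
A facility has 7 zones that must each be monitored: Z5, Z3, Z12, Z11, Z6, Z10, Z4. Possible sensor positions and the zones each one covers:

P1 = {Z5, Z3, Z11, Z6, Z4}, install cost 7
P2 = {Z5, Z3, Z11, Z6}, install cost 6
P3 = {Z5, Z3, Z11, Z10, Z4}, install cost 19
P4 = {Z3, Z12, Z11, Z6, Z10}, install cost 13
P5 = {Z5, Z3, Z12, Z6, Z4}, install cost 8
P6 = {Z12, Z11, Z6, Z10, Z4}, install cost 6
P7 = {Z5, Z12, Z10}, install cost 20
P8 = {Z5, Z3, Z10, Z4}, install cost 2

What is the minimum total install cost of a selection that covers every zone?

8

P6, P8 cover every zone at install cost 6 + 2 = 8.
Any cover uses at least 2 sensor positions; among all covering selections none totals below 8.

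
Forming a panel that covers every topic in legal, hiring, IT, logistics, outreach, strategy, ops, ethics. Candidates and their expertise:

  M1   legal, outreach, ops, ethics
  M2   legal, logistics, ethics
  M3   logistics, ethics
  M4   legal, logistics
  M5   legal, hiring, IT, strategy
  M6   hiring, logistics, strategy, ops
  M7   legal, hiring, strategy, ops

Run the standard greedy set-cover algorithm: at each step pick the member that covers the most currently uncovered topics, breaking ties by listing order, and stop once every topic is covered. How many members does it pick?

Pick 1: M1 covers 4 new topics (legal, outreach, ops, ethics).
Pick 2: M5 covers 3 new topics (hiring, IT, strategy).
Pick 3: M2 covers 1 new topics (logistics).
Greedy uses 3 members.

3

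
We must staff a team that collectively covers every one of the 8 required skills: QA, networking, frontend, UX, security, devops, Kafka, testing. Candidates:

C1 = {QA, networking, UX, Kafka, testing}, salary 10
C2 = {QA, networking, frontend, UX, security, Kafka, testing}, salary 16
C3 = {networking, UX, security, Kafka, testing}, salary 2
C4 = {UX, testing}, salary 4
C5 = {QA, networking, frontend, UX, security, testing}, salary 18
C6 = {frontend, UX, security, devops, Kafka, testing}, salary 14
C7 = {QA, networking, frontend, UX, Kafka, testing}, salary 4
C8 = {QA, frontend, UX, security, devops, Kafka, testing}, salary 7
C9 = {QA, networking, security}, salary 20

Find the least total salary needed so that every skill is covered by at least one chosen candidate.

C3, C8 cover every skill at salary 2 + 7 = 9.
Any cover uses at least 2 candidates; among all covering selections none totals below 9.
Greedy by coverage-per-salary would pick C3, C7, C8 for 13 — worse than the optimum 9.

9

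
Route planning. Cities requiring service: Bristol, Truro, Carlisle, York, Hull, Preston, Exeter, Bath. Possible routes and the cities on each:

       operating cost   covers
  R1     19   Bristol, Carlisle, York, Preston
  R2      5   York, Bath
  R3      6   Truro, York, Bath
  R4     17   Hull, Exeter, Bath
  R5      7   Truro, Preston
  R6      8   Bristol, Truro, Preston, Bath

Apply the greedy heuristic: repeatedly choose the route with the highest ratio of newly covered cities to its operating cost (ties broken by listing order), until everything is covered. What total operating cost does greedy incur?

50

Pick 1: R3 adds 3 new (Truro, York, Bath) at operating cost 6 (ratio 3/6).
Pick 2: R6 adds 2 new (Bristol, Preston) at operating cost 8 (ratio 2/8).
Pick 3: R4 adds 2 new (Hull, Exeter) at operating cost 17 (ratio 2/17).
Pick 4: R1 adds 1 new (Carlisle) at operating cost 19 (ratio 1/19).
Greedy total operating cost: 6 + 8 + 17 + 19 = 50. (The true optimum is 42, so greedy overshoots here.)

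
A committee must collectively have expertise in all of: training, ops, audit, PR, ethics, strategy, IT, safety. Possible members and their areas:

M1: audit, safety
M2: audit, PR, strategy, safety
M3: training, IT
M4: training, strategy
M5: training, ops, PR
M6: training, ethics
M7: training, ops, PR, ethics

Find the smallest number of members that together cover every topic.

3

M2, M3, M7 together cover {training, ops, audit, PR, ethics, strategy, IT, safety} — every topic.
No 2 of the 7 members cover everything (all 21 pairs fall short), so 3 is minimum.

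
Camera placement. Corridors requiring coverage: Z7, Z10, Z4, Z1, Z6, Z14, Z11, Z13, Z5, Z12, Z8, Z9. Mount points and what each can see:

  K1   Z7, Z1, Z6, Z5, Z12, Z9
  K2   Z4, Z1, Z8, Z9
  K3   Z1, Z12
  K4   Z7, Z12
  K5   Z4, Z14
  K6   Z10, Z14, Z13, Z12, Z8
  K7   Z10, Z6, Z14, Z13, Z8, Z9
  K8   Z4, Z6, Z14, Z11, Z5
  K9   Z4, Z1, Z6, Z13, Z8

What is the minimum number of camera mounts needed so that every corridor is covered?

3

K1, K6, K8 together cover {Z7, Z10, Z4, Z1, Z6, Z14, Z11, Z13, Z5, Z12, Z8, Z9} — every corridor.
No 2 of the 9 camera mounts cover everything (all 36 pairs fall short), so 3 is minimum.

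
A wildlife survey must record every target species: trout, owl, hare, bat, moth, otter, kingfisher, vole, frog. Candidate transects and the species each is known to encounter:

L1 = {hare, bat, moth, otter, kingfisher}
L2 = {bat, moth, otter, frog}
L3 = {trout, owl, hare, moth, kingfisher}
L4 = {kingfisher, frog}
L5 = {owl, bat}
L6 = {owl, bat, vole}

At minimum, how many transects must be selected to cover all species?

L2, L3, L6 together cover {trout, owl, hare, bat, moth, otter, kingfisher, vole, frog} — every species.
No 2 of the 6 transects cover everything (all 15 pairs fall short), so 3 is minimum.
Greedy (largest uncovered first) would take L1, L3, L2, L6 — 4 transects — but 3 suffice.

3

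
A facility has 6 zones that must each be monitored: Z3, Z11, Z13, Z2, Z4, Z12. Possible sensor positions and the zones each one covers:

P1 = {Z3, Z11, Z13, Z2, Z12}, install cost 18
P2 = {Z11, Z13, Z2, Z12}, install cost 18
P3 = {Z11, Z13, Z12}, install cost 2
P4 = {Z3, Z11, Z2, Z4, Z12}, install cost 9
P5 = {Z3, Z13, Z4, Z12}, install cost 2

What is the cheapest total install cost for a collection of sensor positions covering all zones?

P3, P4 cover every zone at install cost 2 + 9 = 11.
Any cover uses at least 2 sensor positions; among all covering selections none totals below 11.

11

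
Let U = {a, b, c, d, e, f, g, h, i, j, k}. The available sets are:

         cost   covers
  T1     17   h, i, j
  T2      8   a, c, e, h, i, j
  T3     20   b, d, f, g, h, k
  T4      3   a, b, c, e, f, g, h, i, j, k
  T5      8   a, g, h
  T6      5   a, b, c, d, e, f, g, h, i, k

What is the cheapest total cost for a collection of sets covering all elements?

8

T4, T6 cover every element at cost 3 + 5 = 8.
Any cover uses at least 2 sets; among all covering selections none totals below 8.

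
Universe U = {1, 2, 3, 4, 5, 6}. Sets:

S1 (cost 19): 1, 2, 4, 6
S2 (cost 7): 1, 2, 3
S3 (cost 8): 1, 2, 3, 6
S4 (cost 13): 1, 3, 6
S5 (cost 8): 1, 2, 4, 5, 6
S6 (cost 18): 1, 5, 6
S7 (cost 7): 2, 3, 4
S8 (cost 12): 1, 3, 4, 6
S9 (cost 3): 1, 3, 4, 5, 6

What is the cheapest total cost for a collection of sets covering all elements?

10

S2, S9 cover every element at cost 7 + 3 = 10.
Any cover uses at least 2 sets; among all covering selections none totals below 10.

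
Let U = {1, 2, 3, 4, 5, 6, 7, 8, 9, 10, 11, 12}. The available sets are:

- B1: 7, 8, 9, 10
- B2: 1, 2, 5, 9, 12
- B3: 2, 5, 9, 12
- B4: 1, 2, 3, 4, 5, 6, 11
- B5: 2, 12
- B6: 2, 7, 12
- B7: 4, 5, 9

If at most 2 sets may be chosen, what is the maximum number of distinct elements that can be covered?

11

Choosing B1, B4 covers {1, 2, 3, 4, 5, 6, 7, 8, 9, 10, 11} — 11 elements.
No choice of 2 sets does better; here 12 is left uncovered.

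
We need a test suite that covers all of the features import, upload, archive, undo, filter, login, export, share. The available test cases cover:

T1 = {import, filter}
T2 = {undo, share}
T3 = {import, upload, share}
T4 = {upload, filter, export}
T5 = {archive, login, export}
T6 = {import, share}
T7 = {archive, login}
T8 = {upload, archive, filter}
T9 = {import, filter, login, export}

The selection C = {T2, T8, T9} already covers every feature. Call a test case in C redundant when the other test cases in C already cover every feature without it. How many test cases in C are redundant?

Drop T2: undo, share uncovered — not redundant.
Drop T8: upload, archive uncovered — not redundant.
Drop T9: import, login, export uncovered — not redundant.
None of the test cases in C is redundant.

0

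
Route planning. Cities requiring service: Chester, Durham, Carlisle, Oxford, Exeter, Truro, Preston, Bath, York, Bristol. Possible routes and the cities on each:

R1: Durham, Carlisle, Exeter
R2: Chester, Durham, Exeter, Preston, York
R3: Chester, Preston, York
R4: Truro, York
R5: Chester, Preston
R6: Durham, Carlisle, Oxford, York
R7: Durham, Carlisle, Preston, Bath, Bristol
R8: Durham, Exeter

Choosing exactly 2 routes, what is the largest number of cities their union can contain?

8

Choosing R2, R7 covers {Chester, Durham, Carlisle, Exeter, Preston, Bath, York, Bristol} — 8 cities.
No choice of 2 routes does better; here Oxford, Truro are left uncovered.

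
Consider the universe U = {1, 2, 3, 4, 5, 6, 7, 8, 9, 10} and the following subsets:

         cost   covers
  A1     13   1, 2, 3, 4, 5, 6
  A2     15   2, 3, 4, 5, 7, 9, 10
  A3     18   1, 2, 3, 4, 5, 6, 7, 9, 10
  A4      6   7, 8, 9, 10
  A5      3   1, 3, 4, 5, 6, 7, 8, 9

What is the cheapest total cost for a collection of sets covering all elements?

A2, A5 cover every element at cost 15 + 3 = 18.
Any cover uses at least 2 sets; among all covering selections none totals below 18.
Greedy by coverage-per-cost would pick A5, A4, A1 for 22 — worse than the optimum 18.

18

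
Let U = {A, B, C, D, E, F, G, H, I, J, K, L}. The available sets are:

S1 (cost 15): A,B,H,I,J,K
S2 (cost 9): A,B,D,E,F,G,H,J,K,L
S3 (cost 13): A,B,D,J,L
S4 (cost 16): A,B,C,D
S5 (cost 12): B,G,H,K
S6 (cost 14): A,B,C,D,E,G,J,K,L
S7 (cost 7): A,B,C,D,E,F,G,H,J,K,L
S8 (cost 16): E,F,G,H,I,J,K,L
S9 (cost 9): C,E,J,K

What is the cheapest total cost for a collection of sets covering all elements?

S1, S7 cover every element at cost 15 + 7 = 22.
Any cover uses at least 2 sets; among all covering selections none totals below 22.

22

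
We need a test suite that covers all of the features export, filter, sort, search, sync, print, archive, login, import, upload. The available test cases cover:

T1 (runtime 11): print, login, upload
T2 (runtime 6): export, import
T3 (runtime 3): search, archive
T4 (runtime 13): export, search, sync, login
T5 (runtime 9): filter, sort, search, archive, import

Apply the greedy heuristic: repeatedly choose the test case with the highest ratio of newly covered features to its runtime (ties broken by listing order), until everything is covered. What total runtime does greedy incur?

42

Pick 1: T3 adds 2 new (search, archive) at runtime 3 (ratio 2/3).
Pick 2: T2 adds 2 new (export, import) at runtime 6 (ratio 2/6).
Pick 3: T1 adds 3 new (print, login, upload) at runtime 11 (ratio 3/11).
Pick 4: T5 adds 2 new (filter, sort) at runtime 9 (ratio 2/9).
Pick 5: T4 adds 1 new (sync) at runtime 13 (ratio 1/13).
Greedy total runtime: 3 + 6 + 11 + 9 + 13 = 42. (The true optimum is 33, so greedy overshoots here.)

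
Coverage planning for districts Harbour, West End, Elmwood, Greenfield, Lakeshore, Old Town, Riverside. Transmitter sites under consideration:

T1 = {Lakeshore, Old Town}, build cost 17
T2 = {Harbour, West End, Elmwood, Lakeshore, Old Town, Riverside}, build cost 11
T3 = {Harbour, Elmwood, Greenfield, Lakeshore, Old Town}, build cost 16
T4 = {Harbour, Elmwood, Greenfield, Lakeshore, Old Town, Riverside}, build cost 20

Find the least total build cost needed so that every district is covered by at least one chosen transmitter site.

27

T2, T3 cover every district at build cost 11 + 16 = 27.
Any cover uses at least 2 transmitter sites; among all covering selections none totals below 27.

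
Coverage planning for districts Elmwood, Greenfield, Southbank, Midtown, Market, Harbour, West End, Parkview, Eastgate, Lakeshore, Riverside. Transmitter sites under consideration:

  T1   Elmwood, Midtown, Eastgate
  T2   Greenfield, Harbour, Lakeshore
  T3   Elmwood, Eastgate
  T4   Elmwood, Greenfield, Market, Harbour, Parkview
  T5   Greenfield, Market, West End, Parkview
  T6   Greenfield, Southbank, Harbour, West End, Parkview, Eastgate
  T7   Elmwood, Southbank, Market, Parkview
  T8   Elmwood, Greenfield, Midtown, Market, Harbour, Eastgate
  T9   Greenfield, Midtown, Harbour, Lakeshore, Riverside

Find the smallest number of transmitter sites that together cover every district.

T4, T6, T9 together cover {Elmwood, Greenfield, Southbank, Midtown, Market, Harbour, West End, Parkview, Eastgate, Lakeshore, Riverside} — every district.
No 2 of the 9 transmitter sites cover everything (all 36 pairs fall short), so 3 is minimum.

3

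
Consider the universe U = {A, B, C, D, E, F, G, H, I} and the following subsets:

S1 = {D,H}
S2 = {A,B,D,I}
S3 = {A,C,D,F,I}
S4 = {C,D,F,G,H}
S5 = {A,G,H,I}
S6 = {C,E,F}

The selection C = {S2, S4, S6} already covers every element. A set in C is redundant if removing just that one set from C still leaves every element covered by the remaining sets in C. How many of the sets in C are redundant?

0

Drop S2: A, B, I uncovered — not redundant.
Drop S4: G, H uncovered — not redundant.
Drop S6: E uncovered — not redundant.
None of the sets in C is redundant.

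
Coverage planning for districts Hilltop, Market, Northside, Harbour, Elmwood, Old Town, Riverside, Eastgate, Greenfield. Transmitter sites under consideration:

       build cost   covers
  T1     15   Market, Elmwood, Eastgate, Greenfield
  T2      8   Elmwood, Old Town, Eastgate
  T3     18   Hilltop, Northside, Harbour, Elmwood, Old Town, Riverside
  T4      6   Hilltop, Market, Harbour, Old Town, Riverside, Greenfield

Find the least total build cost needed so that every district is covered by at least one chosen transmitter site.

T2, T3, T4 cover every district at build cost 8 + 18 + 6 = 32.
Any cover uses at least 2 transmitter sites; among all covering selections none totals below 32.

32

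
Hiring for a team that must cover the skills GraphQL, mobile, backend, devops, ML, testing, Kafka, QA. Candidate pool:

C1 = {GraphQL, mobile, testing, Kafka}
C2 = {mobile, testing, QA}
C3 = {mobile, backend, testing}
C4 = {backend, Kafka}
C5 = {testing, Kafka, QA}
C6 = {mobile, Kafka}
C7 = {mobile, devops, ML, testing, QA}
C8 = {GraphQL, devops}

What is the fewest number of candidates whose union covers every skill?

C1, C3, C7 together cover {GraphQL, mobile, backend, devops, ML, testing, Kafka, QA} — every skill.
No 2 of the 8 candidates cover everything (all 28 pairs fall short), so 3 is minimum.

3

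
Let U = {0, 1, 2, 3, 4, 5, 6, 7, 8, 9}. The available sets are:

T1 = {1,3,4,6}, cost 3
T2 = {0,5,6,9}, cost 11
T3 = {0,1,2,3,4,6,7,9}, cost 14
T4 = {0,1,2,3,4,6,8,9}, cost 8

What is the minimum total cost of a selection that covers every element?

33

T2, T3, T4 cover every element at cost 11 + 14 + 8 = 33.
Any cover uses at least 3 sets; among all covering selections none totals below 33.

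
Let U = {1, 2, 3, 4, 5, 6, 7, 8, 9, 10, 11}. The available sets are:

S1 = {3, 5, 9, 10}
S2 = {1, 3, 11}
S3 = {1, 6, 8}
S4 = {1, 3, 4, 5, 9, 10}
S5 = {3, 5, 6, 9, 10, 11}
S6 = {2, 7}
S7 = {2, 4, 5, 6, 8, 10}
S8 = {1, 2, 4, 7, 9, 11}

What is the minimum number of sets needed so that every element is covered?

3

S1, S3, S8 together cover {1, 2, 3, 4, 5, 6, 7, 8, 9, 10, 11} — every element.
No 2 of the 8 sets cover everything (all 28 pairs fall short), so 3 is minimum.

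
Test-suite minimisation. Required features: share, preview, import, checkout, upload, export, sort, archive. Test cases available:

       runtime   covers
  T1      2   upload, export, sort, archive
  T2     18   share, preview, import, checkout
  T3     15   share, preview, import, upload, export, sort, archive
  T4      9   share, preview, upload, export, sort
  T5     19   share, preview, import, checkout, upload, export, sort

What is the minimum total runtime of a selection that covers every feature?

T1, T2 cover every feature at runtime 2 + 18 = 20.
Any cover uses at least 2 test cases; among all covering selections none totals below 20.

20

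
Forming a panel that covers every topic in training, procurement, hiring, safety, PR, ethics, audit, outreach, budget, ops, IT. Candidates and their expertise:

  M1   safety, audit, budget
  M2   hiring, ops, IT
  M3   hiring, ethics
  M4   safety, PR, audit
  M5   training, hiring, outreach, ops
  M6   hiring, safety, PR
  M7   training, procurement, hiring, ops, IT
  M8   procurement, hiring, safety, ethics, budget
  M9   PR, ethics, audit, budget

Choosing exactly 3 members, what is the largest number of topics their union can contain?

10

Choosing M1, M7, M9 covers {training, procurement, hiring, safety, PR, ethics, audit, budget, ops, IT} — 10 topics.
No choice of 3 members does better; here outreach is left uncovered.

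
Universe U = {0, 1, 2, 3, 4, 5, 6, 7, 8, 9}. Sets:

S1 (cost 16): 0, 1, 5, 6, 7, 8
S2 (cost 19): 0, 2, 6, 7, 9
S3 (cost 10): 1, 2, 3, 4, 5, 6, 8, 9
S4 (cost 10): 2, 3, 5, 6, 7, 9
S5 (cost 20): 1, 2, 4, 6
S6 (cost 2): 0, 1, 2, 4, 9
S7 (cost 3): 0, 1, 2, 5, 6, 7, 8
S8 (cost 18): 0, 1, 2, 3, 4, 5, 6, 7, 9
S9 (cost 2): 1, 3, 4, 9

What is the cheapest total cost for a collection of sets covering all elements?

S7, S9 cover every element at cost 3 + 2 = 5.
Any cover uses at least 2 sets; among all covering selections none totals below 5.
Greedy by coverage-per-cost would pick S6, S7, S9 for 7 — worse than the optimum 5.

5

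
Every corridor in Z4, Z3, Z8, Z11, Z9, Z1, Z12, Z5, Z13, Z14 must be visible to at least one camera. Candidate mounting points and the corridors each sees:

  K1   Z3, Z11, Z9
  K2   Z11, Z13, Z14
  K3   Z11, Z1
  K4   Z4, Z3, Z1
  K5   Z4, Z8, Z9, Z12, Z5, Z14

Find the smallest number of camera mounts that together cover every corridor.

K2, K4, K5 together cover {Z4, Z3, Z8, Z11, Z9, Z1, Z12, Z5, Z13, Z14} — every corridor.
No 2 of the 5 camera mounts cover everything (all 10 pairs fall short), so 3 is minimum.
Greedy (largest uncovered first) would take K5, K1, K2, K3 — 4 camera mounts — but 3 suffice.

3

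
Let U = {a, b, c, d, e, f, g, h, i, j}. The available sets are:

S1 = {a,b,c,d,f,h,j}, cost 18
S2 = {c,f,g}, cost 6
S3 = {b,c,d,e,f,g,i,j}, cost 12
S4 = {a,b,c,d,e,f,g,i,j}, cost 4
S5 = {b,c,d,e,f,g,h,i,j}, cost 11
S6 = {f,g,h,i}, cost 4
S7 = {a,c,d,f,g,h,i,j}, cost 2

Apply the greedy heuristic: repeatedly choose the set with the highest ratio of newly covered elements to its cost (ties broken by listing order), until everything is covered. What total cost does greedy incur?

6

Pick 1: S7 adds 8 new (a, c, d, f, g, h, i, j) at cost 2 (ratio 8/2).
Pick 2: S4 adds 2 new (b, e) at cost 4 (ratio 2/4).
Greedy total cost: 2 + 4 = 6.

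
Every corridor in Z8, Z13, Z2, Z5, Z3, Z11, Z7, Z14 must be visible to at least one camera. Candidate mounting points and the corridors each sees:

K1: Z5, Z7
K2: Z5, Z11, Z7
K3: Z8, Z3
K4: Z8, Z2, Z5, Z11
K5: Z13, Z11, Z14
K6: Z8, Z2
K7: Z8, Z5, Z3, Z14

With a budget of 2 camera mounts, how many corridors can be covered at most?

Choosing K2, K7 covers {Z8, Z5, Z3, Z11, Z7, Z14} — 6 corridors.
No choice of 2 camera mounts does better; here Z13, Z2 are left uncovered.

6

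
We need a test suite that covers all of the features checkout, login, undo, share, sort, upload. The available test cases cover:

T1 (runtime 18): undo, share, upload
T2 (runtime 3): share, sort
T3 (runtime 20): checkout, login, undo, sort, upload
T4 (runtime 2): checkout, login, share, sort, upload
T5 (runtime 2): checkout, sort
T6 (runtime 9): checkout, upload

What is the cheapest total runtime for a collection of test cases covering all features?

20

T1, T4 cover every feature at runtime 18 + 2 = 20.
Any cover uses at least 2 test cases; among all covering selections none totals below 20.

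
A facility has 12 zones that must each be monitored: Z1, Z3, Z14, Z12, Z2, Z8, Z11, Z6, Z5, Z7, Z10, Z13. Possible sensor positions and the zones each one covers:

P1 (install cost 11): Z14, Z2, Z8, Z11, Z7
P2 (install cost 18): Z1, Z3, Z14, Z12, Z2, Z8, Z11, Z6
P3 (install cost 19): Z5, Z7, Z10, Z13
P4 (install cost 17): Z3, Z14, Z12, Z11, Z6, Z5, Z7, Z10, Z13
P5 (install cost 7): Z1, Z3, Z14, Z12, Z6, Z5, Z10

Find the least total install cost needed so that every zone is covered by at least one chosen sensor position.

35

P2, P4 cover every zone at install cost 18 + 17 = 35.
Any cover uses at least 2 sensor positions; among all covering selections none totals below 35.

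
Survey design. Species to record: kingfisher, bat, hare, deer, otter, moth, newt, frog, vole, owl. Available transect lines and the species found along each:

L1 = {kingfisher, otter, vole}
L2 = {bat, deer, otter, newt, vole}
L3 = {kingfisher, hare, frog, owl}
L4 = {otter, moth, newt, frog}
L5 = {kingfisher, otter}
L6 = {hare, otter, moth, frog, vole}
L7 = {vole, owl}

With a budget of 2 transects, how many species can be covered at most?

9

Choosing L2, L3 covers {kingfisher, bat, hare, deer, otter, newt, frog, vole, owl} — 9 species.
No choice of 2 transects does better; here moth is left uncovered.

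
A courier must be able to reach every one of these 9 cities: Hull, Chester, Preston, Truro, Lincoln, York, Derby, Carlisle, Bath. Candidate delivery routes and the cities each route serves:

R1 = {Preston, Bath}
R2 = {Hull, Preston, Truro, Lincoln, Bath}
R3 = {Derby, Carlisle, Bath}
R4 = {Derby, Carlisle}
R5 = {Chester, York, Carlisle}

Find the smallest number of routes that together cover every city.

R2, R3, R5 together cover {Hull, Chester, Preston, Truro, Lincoln, York, Derby, Carlisle, Bath} — every city.
No 2 of the 5 routes cover everything (all 10 pairs fall short), so 3 is minimum.

3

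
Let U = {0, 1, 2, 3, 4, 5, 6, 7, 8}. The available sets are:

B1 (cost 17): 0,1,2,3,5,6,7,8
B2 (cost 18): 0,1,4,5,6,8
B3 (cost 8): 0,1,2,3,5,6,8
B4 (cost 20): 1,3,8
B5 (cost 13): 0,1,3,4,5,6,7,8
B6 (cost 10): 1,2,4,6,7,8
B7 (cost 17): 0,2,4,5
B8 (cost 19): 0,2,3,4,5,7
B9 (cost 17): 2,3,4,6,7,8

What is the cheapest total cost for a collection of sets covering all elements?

18

B3, B6 cover every element at cost 8 + 10 = 18.
Any cover uses at least 2 sets; among all covering selections none totals below 18.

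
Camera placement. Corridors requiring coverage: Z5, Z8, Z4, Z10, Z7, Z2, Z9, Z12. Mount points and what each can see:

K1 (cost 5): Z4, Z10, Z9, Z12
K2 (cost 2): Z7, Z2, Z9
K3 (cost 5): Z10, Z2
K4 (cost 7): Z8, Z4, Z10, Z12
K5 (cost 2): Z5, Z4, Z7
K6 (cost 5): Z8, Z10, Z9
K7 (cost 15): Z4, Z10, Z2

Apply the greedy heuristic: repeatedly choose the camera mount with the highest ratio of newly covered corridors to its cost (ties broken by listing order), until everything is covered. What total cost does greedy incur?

Pick 1: K2 adds 3 new (Z7, Z2, Z9) at cost 2 (ratio 3/2).
Pick 2: K5 adds 2 new (Z5, Z4) at cost 2 (ratio 2/2).
Pick 3: K4 adds 3 new (Z8, Z10, Z12) at cost 7 (ratio 3/7).
Greedy total cost: 2 + 2 + 7 = 11.

11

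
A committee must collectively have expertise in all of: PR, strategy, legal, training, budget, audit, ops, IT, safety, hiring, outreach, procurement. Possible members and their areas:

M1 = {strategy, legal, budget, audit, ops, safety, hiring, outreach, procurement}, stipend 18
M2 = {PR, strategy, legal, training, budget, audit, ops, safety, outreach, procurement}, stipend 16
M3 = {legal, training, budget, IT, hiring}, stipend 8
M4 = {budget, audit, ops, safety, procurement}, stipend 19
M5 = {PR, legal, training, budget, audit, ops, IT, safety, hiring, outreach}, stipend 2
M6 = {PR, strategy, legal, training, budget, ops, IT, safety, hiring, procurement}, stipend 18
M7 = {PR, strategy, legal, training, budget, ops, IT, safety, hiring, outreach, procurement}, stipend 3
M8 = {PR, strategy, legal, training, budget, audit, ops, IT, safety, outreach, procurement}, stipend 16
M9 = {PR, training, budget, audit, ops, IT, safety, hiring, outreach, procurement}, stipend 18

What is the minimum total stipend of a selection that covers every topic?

5

M5, M7 cover every topic at stipend 2 + 3 = 5.
Any cover uses at least 2 members; among all covering selections none totals below 5.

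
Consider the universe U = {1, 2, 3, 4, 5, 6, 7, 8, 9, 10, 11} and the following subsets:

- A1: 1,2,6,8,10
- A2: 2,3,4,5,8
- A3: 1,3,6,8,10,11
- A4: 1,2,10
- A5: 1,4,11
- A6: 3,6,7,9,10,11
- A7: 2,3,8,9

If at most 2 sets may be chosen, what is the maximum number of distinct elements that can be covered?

10

Choosing A2, A6 covers {2, 3, 4, 5, 6, 7, 8, 9, 10, 11} — 10 elements.
No choice of 2 sets does better; here 1 is left uncovered.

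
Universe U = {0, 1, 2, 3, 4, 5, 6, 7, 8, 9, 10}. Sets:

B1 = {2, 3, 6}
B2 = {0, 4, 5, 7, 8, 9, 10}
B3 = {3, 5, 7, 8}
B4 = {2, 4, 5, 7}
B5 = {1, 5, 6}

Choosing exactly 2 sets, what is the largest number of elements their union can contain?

10

Choosing B1, B2 covers {0, 2, 3, 4, 5, 6, 7, 8, 9, 10} — 10 elements.
No choice of 2 sets does better; here 1 is left uncovered.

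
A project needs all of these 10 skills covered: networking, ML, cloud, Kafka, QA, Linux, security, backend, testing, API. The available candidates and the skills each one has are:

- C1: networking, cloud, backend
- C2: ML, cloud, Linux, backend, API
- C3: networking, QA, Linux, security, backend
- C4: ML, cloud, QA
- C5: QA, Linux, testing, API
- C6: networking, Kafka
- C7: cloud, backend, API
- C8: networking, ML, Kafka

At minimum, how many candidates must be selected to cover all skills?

4

C1, C3, C5, C8 together cover {networking, ML, cloud, Kafka, QA, Linux, security, backend, testing, API} — every skill.
No 3 of the 8 candidates cover everything (all 56 triples fall short), so 4 is minimum.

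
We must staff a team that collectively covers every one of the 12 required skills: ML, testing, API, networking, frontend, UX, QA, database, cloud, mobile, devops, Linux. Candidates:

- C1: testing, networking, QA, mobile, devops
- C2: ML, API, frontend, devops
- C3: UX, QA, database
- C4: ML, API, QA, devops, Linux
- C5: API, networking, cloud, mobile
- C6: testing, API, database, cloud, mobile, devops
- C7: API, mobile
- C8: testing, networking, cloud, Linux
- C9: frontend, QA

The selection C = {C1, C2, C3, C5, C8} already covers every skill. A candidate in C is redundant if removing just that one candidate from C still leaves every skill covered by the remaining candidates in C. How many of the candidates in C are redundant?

Drop C1: the rest still cover every skill — redundant.
Drop C2: ML, frontend uncovered — not redundant.
Drop C3: UX, database uncovered — not redundant.
Drop C5: the rest still cover every skill — redundant.
Drop C8: Linux uncovered — not redundant.
2 redundant: C1, C5.

2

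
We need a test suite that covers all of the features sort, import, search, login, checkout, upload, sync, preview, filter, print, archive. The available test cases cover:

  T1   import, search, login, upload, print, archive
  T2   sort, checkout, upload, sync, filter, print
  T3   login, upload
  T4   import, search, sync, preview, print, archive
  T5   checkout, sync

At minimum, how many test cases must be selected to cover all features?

3

T1, T2, T4 together cover {sort, import, search, login, checkout, upload, sync, preview, filter, print, archive} — every feature.
No 2 of the 5 test cases cover everything (all 10 pairs fall short), so 3 is minimum.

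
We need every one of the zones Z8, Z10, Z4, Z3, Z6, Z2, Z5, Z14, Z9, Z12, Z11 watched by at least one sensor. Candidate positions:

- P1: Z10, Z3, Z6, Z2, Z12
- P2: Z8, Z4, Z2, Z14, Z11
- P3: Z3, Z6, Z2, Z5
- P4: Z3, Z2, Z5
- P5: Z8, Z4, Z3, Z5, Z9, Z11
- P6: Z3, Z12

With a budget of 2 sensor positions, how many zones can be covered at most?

Choosing P1, P5 covers {Z8, Z10, Z4, Z3, Z6, Z2, Z5, Z9, Z12, Z11} — 10 zones.
No choice of 2 sensor positions does better; here Z14 is left uncovered.

10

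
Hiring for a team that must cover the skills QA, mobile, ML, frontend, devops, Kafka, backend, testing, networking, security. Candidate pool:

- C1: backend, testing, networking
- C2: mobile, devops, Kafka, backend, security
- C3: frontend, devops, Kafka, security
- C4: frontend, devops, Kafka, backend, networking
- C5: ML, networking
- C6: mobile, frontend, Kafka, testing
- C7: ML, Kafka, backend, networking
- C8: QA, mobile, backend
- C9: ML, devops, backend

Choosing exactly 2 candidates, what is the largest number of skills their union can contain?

Choosing C1, C2 covers {mobile, devops, Kafka, backend, testing, networking, security} — 7 skills.
No choice of 2 candidates does better; here QA, ML, frontend are left uncovered.

7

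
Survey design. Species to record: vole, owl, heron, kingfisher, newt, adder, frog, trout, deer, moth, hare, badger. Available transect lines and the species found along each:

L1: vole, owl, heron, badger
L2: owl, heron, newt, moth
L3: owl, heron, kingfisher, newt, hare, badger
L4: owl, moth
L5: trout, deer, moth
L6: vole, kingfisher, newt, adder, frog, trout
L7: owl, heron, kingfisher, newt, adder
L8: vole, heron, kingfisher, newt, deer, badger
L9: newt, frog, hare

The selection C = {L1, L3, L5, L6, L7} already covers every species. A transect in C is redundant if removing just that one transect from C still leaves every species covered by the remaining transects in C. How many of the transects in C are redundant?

2

Drop L1: the rest still cover every species — redundant.
Drop L3: hare uncovered — not redundant.
Drop L5: deer, moth uncovered — not redundant.
Drop L6: frog uncovered — not redundant.
Drop L7: the rest still cover every species — redundant.
2 redundant: L1, L7.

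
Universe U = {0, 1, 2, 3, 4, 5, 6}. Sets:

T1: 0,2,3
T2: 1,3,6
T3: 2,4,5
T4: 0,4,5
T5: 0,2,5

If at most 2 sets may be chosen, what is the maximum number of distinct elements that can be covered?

Choosing T2, T3 covers {1, 2, 3, 4, 5, 6} — 6 elements.
No choice of 2 sets does better; here 0 is left uncovered.

6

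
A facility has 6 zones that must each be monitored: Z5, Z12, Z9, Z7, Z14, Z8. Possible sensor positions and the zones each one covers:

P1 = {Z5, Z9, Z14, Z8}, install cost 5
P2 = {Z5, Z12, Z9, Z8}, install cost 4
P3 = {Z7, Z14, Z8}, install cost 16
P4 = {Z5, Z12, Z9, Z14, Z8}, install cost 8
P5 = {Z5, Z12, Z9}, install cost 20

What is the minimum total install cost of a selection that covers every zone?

20

P2, P3 cover every zone at install cost 4 + 16 = 20.
Any cover uses at least 2 sensor positions; among all covering selections none totals below 20.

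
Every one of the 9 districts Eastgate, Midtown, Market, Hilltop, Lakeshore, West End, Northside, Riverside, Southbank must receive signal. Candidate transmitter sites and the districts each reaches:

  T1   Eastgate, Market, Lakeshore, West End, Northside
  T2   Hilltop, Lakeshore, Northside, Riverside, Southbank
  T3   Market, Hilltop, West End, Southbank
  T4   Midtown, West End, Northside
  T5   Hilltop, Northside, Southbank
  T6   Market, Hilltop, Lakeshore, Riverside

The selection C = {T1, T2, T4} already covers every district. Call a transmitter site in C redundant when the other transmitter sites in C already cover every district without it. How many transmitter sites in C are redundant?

Drop T1: Eastgate, Market uncovered — not redundant.
Drop T2: Hilltop, Riverside, Southbank uncovered — not redundant.
Drop T4: Midtown uncovered — not redundant.
None of the transmitter sites in C is redundant.

0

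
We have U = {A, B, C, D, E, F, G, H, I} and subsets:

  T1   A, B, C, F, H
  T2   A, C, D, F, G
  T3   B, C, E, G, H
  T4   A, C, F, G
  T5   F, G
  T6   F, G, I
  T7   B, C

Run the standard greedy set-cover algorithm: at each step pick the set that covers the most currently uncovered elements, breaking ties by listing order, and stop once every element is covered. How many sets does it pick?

4

Pick 1: T1 covers 5 new elements (A, B, C, F, H).
Pick 2: T2 covers 2 new elements (D, G).
Pick 3: T3 covers 1 new elements (E).
Pick 4: T6 covers 1 new elements (I).
Greedy uses 4 sets. (The true minimum is 3.)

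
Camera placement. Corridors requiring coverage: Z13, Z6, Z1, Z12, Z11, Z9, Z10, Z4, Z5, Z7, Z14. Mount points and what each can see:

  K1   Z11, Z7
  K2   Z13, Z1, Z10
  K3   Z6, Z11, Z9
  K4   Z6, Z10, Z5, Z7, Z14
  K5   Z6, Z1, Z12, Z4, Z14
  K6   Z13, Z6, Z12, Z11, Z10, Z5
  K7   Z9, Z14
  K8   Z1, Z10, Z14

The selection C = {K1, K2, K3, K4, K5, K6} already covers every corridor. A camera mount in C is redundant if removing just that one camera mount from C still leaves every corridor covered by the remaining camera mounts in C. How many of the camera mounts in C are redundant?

4

Drop K1: the rest still cover every corridor — redundant.
Drop K2: the rest still cover every corridor — redundant.
Drop K3: Z9 uncovered — not redundant.
Drop K4: the rest still cover every corridor — redundant.
Drop K5: Z4 uncovered — not redundant.
Drop K6: the rest still cover every corridor — redundant.
4 redundant: K1, K2, K4, K6.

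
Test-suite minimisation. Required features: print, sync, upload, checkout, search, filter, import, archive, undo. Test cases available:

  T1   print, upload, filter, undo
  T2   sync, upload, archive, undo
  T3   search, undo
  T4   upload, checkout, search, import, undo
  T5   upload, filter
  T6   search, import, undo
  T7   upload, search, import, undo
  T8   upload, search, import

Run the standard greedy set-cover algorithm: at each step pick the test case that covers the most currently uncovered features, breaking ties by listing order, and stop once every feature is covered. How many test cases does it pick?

3

Pick 1: T4 covers 5 new features (upload, checkout, search, import, undo).
Pick 2: T1 covers 2 new features (print, filter).
Pick 3: T2 covers 2 new features (sync, archive).
Greedy uses 3 test cases.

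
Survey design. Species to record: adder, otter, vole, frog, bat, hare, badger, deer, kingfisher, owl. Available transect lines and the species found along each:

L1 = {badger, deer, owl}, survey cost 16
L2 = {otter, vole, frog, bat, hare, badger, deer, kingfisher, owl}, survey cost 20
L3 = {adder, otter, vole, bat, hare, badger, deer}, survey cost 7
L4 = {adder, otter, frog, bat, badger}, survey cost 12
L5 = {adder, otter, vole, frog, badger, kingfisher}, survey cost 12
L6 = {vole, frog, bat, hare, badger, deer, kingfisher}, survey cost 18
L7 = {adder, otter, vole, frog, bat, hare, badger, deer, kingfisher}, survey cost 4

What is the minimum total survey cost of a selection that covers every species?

L1, L7 cover every species at survey cost 16 + 4 = 20.
Any cover uses at least 2 transects; among all covering selections none totals below 20.

20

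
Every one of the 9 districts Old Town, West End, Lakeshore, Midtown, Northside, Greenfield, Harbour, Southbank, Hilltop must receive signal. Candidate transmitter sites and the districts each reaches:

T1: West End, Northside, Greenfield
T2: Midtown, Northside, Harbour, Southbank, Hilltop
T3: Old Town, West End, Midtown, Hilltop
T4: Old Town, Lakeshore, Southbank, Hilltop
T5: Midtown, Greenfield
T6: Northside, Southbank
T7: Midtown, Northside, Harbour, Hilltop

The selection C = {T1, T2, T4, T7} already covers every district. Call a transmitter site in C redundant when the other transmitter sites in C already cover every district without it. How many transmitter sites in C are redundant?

Drop T1: West End, Greenfield uncovered — not redundant.
Drop T2: the rest still cover every district — redundant.
Drop T4: Old Town, Lakeshore uncovered — not redundant.
Drop T7: the rest still cover every district — redundant.
2 redundant: T2, T7.

2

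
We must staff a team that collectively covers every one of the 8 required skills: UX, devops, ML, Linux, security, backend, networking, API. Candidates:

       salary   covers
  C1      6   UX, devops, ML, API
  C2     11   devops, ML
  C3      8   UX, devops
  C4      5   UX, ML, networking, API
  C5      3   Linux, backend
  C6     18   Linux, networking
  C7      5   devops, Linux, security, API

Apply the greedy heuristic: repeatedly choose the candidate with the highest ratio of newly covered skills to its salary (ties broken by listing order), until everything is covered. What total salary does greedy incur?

Pick 1: C4 adds 4 new (UX, ML, networking, API) at salary 5 (ratio 4/5).
Pick 2: C5 adds 2 new (Linux, backend) at salary 3 (ratio 2/3).
Pick 3: C7 adds 2 new (devops, security) at salary 5 (ratio 2/5).
Greedy total salary: 5 + 3 + 5 = 13.

13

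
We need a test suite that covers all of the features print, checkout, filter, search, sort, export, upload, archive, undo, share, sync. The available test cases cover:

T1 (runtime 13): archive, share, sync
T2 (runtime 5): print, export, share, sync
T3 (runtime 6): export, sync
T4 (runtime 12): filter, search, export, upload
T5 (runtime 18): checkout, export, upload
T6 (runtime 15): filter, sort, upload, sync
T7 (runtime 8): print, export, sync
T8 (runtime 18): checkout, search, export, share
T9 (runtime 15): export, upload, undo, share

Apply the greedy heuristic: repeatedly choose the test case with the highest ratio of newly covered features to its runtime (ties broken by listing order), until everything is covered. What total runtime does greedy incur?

78

Pick 1: T2 adds 4 new (print, export, share, sync) at runtime 5 (ratio 4/5).
Pick 2: T4 adds 3 new (filter, search, upload) at runtime 12 (ratio 3/12).
Pick 3: T1 adds 1 new (archive) at runtime 13 (ratio 1/13).
Pick 4: T6 adds 1 new (sort) at runtime 15 (ratio 1/15).
Pick 5: T9 adds 1 new (undo) at runtime 15 (ratio 1/15).
Pick 6: T5 adds 1 new (checkout) at runtime 18 (ratio 1/18).
Greedy total runtime: 5 + 12 + 13 + 15 + 15 + 18 = 78. (The true optimum is 66, so greedy overshoots here.)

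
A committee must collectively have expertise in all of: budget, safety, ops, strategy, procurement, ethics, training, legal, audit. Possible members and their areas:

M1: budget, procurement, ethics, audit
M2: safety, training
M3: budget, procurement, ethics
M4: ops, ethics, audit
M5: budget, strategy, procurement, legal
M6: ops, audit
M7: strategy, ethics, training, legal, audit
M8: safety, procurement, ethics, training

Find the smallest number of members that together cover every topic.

3

M2, M4, M5 together cover {budget, safety, ops, strategy, procurement, ethics, training, legal, audit} — every topic.
No 2 of the 8 members cover everything (all 28 pairs fall short), so 3 is minimum.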